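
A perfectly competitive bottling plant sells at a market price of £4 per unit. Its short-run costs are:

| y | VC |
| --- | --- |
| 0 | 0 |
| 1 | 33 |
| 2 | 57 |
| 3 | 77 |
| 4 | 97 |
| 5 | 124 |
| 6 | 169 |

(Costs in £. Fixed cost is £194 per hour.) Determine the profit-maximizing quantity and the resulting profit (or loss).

Compute π = P·y − TC at each output: y=0: -194; y=1: -223; y=2: -243; y=3: -259; y=4: -275; y=5: -298; y=6: -339.
Profit is highest at y = 0. Equivalently, the lowest AVC in the table is 97/4 ≈ £24.25 at y = 4, and P = £4 falls below it — price never covers variable cost, so the firm shuts down and loses only its fixed cost.

y = 0 (shut down); profit = -£194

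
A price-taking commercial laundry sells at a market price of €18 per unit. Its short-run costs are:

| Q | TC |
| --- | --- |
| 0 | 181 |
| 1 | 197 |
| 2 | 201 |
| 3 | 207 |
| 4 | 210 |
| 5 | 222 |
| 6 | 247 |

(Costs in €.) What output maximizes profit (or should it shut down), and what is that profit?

Q = 5; profit = -€132

Profit at each row (π = 18Q − TC): Q=0: -181; Q=1: -179; Q=2: -165; Q=3: -153; Q=4: -138; Q=5: -132; Q=6: -139.
Profit is maximized at Q = 5. AVC there is 41/5 = €8.20 ≤ P, so producing beats shutting down (which would give -€181).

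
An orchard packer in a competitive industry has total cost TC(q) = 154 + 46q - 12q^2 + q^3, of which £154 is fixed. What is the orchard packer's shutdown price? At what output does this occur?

Short-run supply begins at min AVC. From VC = 46q - 12q^2 + q^3, AVC = 46 - 12q + q^2.
At the minimum of AVC, MC = AVC. MC = 46 - 24q + 3q^2; setting MC = AVC gives 2q^2 - 12q = 0, so q = 6. min AVC = 10.
The firm shuts down for any P below £10.

£10 per unit, at q = 6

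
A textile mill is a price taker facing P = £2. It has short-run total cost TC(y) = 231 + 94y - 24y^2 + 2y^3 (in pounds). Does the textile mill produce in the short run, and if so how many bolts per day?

Variable cost is VC = 94y - 24y^2 + 2y^3, so AVC = VC/y = 94 - 24y + 2y^2 and MC = dTC/dy = 94 - 48y + 6y^2.
AVC is minimized where dAVC/dy = -24 + 4y = 0, at y = 6; min AVC = 94 - 24·6 + 2·6^2 = £22.
P = £2 lies below min AVC = £22; no output level covers variable cost.
The firm minimizes its loss by shutting down and losing only its fixed cost of £231.

Shut down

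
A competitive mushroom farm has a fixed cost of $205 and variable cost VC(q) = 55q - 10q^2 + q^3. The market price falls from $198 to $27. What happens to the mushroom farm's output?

Output falls from 11 to 0 (the firm shuts down)

AVC = 55 - 10q + q^2, minimized at q = 5 where min AVC = $30. MC = 55 - 20q + 3q^2.
With P = $198 above the shutdown price, P = MC gives q = 11.
At P = $27 < min AVC = $30, price no longer covers variable cost at any output, so the firm shuts down: q = 0.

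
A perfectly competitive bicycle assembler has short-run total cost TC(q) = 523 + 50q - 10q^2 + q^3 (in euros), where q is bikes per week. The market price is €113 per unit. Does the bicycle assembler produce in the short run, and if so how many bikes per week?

From TC, MC = TC'(q) = 50 - 20q + 3q^2 and AVC = VC/q = 50 - 10q + q^2.
AVC is minimized where dAVC/dq = -10 + 2q = 0, at q = 5; min AVC = 50 - 10·5 + 5^2 = €25.
Because €113 ≥ €25, revenue can cover variable cost; the firm operates.
P = MC gives -63 - 20q + 3q^2 = 0, with roots -7/3 and 9. Take the larger (rising MC): q* = 9.
Check: AVC at q = 9 is €41 ≤ P, so revenue covers variable cost.
Profit = P·q − TC = 113·9 − 892 = €125.

Produce at q = 9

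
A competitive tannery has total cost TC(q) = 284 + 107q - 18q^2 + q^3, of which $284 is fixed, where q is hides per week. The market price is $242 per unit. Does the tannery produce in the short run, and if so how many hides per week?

Produce at q = 15

Variable cost is VC = 107q - 18q^2 + q^3, so AVC = VC/q = 107 - 18q + q^2 and MC = dTC/dq = 107 - 36q + 3q^2.
The AVC parabola has its vertex at q = 18/2 = 9, where AVC = 107 - 18·9 + 9^2 = $26.
Because $242 ≥ $26, revenue can cover variable cost; the firm operates.
Set P = MC: 242 = 107 - 36q + 3q^2 → -135 - 36q + 3q^2 = 0. The roots are q = -3 and q = 15; the profit-maximizing output is on the rising part of MC, so q* = 15.
Check: AVC at q = 15 is $62 ≤ P, so revenue covers variable cost.
Profit = P·q − TC = 242·15 − 1214 = $2416.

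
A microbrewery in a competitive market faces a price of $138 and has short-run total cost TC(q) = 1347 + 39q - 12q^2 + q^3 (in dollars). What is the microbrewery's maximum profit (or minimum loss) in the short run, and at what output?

Profit = -$137 at q = 11

AVC = 39 - 12q + q^2 has its minimum $3 at q = 6; price $138 clears that bar, so the firm operates.
With MC = 39 - 24q + 3q^2, P = MC on the upward-sloping part at q* = 11.
TR = 138·11 = 1518. TC = 1347 + 308 = 1655. Profit = 1518 − 1655 = -$137.
That loss of $137 beats the $1347 the firm would lose by shutting down; producing recovers $1210 of fixed cost.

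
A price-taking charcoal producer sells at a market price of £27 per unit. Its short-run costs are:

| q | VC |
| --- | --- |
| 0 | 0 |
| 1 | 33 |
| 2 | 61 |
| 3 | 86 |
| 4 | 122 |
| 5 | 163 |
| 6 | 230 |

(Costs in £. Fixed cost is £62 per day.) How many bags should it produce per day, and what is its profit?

q = 0 (shut down); profit = -£62

Compute π = P·q − TC at each output: q=0: -62; q=1: -68; q=2: -69; q=3: -67; q=4: -76; q=5: -90; q=6: -130.
Profit is highest at q = 0. Equivalently, the lowest AVC in the table is 86/3 ≈ £28.67 at q = 3, and P = £27 falls below it — price never covers variable cost, so the firm shuts down and loses only its fixed cost.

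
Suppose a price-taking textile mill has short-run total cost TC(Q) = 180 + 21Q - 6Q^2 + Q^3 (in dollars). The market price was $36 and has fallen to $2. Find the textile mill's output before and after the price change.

Output falls from 5 to 0 (the firm shuts down)

AVC = 21 - 6Q + Q^2, minimized at Q = 3 where min AVC = $12. MC = 21 - 12Q + 3Q^2.
With P = $36 above the shutdown price, P = MC gives Q = 5.
At P = $2 < min AVC = $12, price no longer covers variable cost at any output, so the firm shuts down: Q = 0.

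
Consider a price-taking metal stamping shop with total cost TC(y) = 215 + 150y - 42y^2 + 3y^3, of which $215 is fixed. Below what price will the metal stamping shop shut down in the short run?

The firm shuts down when price falls below the minimum of average variable cost. AVC = VC/y = 150 - 42y + 3y^2.
At the minimum of AVC, MC = AVC. MC = 150 - 84y + 9y^2; setting MC = AVC gives 6y^2 - 42y = 0, so y = 7. min AVC = 3.
For P < $3 the firm produces nothing.

$3 per unit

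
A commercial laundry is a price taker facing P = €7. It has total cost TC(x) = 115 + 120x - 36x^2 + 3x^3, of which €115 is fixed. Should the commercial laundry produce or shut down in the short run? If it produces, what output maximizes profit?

Shut down

From TC, MC = TC'(x) = 120 - 72x + 9x^2 and AVC = VC/x = 120 - 36x + 3x^2.
AVC hits its minimum where MC = AVC, at x = 6, giving min AVC = 120 - 36·6 + 3·6^2 = €12.
Since P = €7 < min AVC = €12, price fails to cover variable cost at any output.
Best response: produce nothing and absorb the €115 fixed cost.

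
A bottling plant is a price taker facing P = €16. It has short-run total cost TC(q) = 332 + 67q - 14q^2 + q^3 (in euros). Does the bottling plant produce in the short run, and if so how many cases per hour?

Shut down

Strip out fixed cost: VC = 67q - 14q^2 + q^3. Then AVC = 67 - 14q + q^2 and MC = 67 - 28q + 3q^2.
The AVC parabola has its vertex at q = 14/2 = 7, where AVC = 67 - 14·7 + 7^2 = €18.
Since P = €16 < min AVC = €18, price fails to cover variable cost at any output.
Best response: produce nothing and absorb the €332 fixed cost.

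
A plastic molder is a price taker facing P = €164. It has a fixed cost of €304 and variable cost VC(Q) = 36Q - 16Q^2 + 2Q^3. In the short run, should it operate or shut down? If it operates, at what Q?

Variable cost is VC = 36Q - 16Q^2 + 2Q^3, so AVC = VC/Q = 36 - 16Q + 2Q^2 and MC = dTC/dQ = 36 - 32Q + 6Q^2.
AVC hits its minimum where MC = AVC, at Q = 4, giving min AVC = 36 - 16·4 + 2·4^2 = €4.
Since P = €164 ≥ min AVC = €4, price covers variable cost and the firm should produce.
Solving P = MC: -128 - 32Q + 6Q^2 = 0 ⇒ Q = -8/3 or 8. On the upward-sloping branch, Q* = 8.
Check: AVC at Q = 8 is €36 ≤ P, so revenue covers variable cost.
Profit = P·Q − TC = 164·8 − 592 = €720.

Produce at Q = 8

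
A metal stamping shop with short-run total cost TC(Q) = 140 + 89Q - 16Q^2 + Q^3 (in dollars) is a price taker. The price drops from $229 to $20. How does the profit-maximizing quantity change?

AVC = 89 - 16Q + Q^2, minimized at Q = 8 where min AVC = $25. MC = 89 - 32Q + 3Q^2.
At P = $229 ≥ min AVC, set P = MC on the rising branch: Q = 14.
At P = $20 < min AVC = $25, price no longer covers variable cost at any output, so the firm shuts down: Q = 0.

Output falls from 14 to 0 (the firm shuts down)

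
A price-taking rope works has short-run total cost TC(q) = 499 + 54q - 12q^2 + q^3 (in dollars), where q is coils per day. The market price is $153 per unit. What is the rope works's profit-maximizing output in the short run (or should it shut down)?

Variable cost is VC = 54q - 12q^2 + q^3, so AVC = VC/q = 54 - 12q + q^2 and MC = dTC/dq = 54 - 24q + 3q^2.
AVC is minimized where dAVC/dq = -12 + 2q = 0, at q = 6; min AVC = 54 - 12·6 + 6^2 = $18.
P = $153 exceeds min AVC = $18, so the firm stays open.
P = MC gives -99 - 24q + 3q^2 = 0, with roots -3 and 11. Take the larger (rising MC): q* = 11.
Check: AVC at q = 11 is $43 ≤ P, so revenue covers variable cost.
Profit = P·q − TC = 153·11 − 972 = $711.

Produce at q = 11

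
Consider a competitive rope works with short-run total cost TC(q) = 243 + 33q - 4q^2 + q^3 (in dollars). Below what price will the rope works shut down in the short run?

The shutdown price is the minimum of AVC. VC = 33q - 4q^2 + q^3, so AVC = 33 - 4q + q^2.
At the minimum of AVC, MC = AVC. MC = 33 - 8q + 3q^2; setting MC = AVC gives 2q^2 - 4q = 0, so q = 2. min AVC = 29.
For P < $29 the firm produces nothing.

$29 per unit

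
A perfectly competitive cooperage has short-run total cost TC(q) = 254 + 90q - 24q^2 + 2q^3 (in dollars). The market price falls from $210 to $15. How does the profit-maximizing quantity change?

AVC = 90 - 24q + 2q^2, minimized at q = 6 where min AVC = $18. MC = 90 - 48q + 6q^2.
At P = $210 ≥ min AVC, set P = MC on the rising branch: q = 10.
At P = $15 < min AVC = $18, price no longer covers variable cost at any output, so the firm shuts down: q = 0.

Output falls from 10 to 0 (the firm shuts down)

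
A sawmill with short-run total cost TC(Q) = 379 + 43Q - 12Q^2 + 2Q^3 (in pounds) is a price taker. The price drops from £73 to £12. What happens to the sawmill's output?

AVC = 43 - 12Q + 2Q^2, minimized at Q = 3 where min AVC = £25. MC = 43 - 24Q + 6Q^2.
With P = £73 above the shutdown price, P = MC gives Q = 5.
At P = £12 < min AVC = £25, price no longer covers variable cost at any output, so the firm shuts down: Q = 0.

Output falls from 5 to 0 (the firm shuts down)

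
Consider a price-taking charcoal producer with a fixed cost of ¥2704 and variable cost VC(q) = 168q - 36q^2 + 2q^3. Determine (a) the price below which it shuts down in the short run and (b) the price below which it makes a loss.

Shutdown price = min AVC. AVC = 168 - 36q + 2q^2, with vertex at q = 9 and minimum ¥6.
ATC = 2704/q + 168 - 36q + 2q^2. Setting dATC/dq = −2704/q^2 − 36 + 4q = 0 gives q = 13 (since 4·13^3 − 36·13^2 = 2704).
min ATC = 2704/13 + 168 − 36·13 + 2·13^2 = ¥246. That is the break-even price.
For ¥6 ≤ P < ¥246 the firm produces at a loss; below ¥6 it shuts down.

Shutdown price = ¥6; break-even price = ¥246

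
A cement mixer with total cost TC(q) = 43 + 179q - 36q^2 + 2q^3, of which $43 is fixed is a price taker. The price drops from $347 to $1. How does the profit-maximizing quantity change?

MC = 179 - 72q + 6q^2; the shutdown threshold is min AVC = $17 (at q = 9).
With P = $347 above the shutdown price, P = MC gives q = 14.
At P = $1 < min AVC = $17, price no longer covers variable cost at any output, so the firm shuts down: q = 0.

Output falls from 14 to 0 (the firm shuts down)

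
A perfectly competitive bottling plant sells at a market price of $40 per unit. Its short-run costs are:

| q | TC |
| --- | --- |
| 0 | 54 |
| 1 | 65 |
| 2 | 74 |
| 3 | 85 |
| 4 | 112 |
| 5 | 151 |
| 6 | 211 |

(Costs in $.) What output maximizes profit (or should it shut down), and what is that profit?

q = 5; profit = $49

Profit at each row (π = 40q − TC): q=0: -54; q=1: -25; q=2: 6; q=3: 35; q=4: 48; q=5: 49; q=6: 29.
Profit is maximized at q = 5. AVC there is 97/5 = $19.40 ≤ P, so producing beats shutting down (which would give -$54).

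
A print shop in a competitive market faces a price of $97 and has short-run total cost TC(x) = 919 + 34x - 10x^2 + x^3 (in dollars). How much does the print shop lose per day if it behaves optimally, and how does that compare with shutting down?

Profit = -$271 at x = 9

AVC = 34 - 10x + x^2 has its minimum $9 at x = 5; price $97 clears that bar, so the firm operates.
With MC = 34 - 20x + 3x^2, P = MC on the upward-sloping part at x* = 9.
TR = 97·9 = 873. TC = 919 + 225 = 1144. Profit = 873 − 1144 = -$271.
Shutting down would mean losing the fixed cost of $919, so operating at a loss of $271 is better by $648.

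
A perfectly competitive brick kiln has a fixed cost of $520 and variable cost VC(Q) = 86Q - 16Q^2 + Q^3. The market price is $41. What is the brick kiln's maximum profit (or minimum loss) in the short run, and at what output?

AVC = 86 - 16Q + Q^2 has its minimum $22 at Q = 8; price $41 clears that bar, so the firm operates.
MC = 86 - 32Q + 3Q^2. Setting P = MC and taking the root on the rising branch gives Q* = 9.
TR = 41·9 = 369. TC = 520 + 207 = 727. Profit = 369 − 727 = -$358.
That loss of $358 beats the $520 the firm would lose by shutting down; producing recovers $162 of fixed cost.

Profit = -$358 at Q = 9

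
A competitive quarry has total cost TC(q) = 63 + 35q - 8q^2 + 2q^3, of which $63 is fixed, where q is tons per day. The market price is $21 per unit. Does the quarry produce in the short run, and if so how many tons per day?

Strip out fixed cost: VC = 35q - 8q^2 + 2q^3. Then AVC = 35 - 8q + 2q^2 and MC = 35 - 16q + 6q^2.
AVC hits its minimum where MC = AVC, at q = 2, giving min AVC = 35 - 8·2 + 2·2^2 = $27.
P = $21 lies below min AVC = $27; no output level covers variable cost.
Best response: produce nothing and absorb the $63 fixed cost.

Shut down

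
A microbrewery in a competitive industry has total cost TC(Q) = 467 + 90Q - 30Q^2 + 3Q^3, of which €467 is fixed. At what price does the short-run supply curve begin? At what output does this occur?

€15 per unit, at Q = 5

Short-run supply begins at min AVC. From VC = 90Q - 30Q^2 + 3Q^3, AVC = 90 - 30Q + 3Q^2.
dAVC/dQ = -30 + 6Q = 0 gives Q = 5. min AVC = 90 - 30·5 + 3·5^2 = 15.
For P < €15 the firm produces nothing.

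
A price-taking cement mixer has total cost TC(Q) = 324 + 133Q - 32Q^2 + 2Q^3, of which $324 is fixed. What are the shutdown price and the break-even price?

Shutdown price = $5; break-even price = $43

AVC = 133 - 32Q + 2Q^2; minimized at Q = 8, giving min AVC = $5. That is the shutdown price.
ATC = 324/Q + 133 - 32Q + 2Q^2. Setting dATC/dQ = −324/Q^2 − 32 + 4Q = 0 gives Q = 9 (since 4·9^3 − 32·9^2 = 324).
min ATC = 324/9 + 133 − 32·9 + 2·9^2 = $43. That is the break-even price.
Between these two prices the firm operates at a loss; above $43 it earns a profit.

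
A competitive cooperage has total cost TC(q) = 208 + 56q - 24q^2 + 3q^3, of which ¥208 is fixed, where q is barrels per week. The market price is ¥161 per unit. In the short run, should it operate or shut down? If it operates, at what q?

Produce at q = 7

Variable cost is VC = 56q - 24q^2 + 3q^3, so AVC = VC/q = 56 - 24q + 3q^2 and MC = dTC/dq = 56 - 48q + 9q^2.
AVC hits its minimum where MC = AVC, at q = 4, giving min AVC = 56 - 24·4 + 3·4^2 = ¥8.
Since P = ¥161 ≥ min AVC = ¥8, price covers variable cost and the firm should produce.
Solving P = MC: -105 - 48q + 9q^2 = 0 ⇒ q = -5/3 or 7. On the upward-sloping branch, q* = 7.
Check: AVC at q = 7 is ¥35 ≤ P, so revenue covers variable cost.
Profit = P·q − TC = 161·7 − 453 = ¥674.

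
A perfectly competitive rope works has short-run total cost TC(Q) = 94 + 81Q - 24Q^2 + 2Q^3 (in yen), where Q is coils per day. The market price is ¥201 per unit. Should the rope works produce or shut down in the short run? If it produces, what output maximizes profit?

Strip out fixed cost: VC = 81Q - 24Q^2 + 2Q^3. Then AVC = 81 - 24Q + 2Q^2 and MC = 81 - 48Q + 6Q^2.
AVC hits its minimum where MC = AVC, at Q = 6, giving min AVC = 81 - 24·6 + 2·6^2 = ¥9.
P = ¥201 exceeds min AVC = ¥9, so the firm stays open.
P = MC gives -120 - 48Q + 6Q^2 = 0, with roots -2 and 10. Take the larger (rising MC): Q* = 10.
Check: AVC at Q = 10 is ¥41 ≤ P, so revenue covers variable cost.
Profit = P·Q − TC = 201·10 − 504 = ¥1506.

Produce at Q = 10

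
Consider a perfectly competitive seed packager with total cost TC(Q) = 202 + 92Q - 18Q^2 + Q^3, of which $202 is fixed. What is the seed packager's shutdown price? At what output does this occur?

Short-run supply begins at min AVC. From VC = 92Q - 18Q^2 + Q^3, AVC = 92 - 18Q + Q^2.
At the minimum of AVC, MC = AVC. MC = 92 - 36Q + 3Q^2; setting MC = AVC gives 2Q^2 - 18Q = 0, so Q = 9. min AVC = 11.
So the shutdown price is $11.

$11 per unit, at Q = 9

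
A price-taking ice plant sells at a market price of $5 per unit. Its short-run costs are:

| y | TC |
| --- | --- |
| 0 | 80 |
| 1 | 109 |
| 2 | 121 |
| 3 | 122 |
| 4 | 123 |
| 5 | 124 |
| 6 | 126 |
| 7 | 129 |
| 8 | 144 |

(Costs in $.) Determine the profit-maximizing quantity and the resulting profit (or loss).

y = 0 (shut down); profit = -$80

Tabulate TR − TC: y=0: -80; y=1: -104; y=2: -111; y=3: -107; y=4: -103; y=5: -99; y=6: -96; y=7: -94; y=8: -104.
Profit is highest at y = 0. Equivalently, the lowest AVC in the table is 49/7 ≈ $7 at y = 7, and P = $5 falls below it — price never covers variable cost, so the firm shuts down and loses only its fixed cost.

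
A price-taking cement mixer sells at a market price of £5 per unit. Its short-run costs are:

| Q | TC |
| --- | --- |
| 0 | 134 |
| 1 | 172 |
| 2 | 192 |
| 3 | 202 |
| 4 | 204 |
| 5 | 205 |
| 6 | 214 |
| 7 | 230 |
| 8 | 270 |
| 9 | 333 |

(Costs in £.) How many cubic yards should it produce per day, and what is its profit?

Tabulate TR − TC: Q=0: -134; Q=1: -167; Q=2: -182; Q=3: -187; Q=4: -184; Q=5: -180; Q=6: -184; Q=7: -195; Q=8: -230; Q=9: -288.
Profit is highest at Q = 0. Equivalently, the lowest AVC in the table is 80/6 ≈ £13.33 at Q = 6, and P = £5 falls below it — price never covers variable cost, so the firm shuts down and loses only its fixed cost.

Q = 0 (shut down); profit = -£134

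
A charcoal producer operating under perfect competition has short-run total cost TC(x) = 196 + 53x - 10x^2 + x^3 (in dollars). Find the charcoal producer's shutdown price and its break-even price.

Shutdown price = min AVC. AVC = 53 - 10x + x^2, with vertex at x = 5 and minimum $28.
ATC = 196/x + 53 - 10x + x^2. Setting dATC/dx = −196/x^2 − 10 + 2x = 0 gives x = 7 (since 2·7^3 − 10·7^2 = 196).
min ATC = 196/7 + 53 − 10·7 + 7^2 = $60. That is the break-even price.
Between these two prices the firm operates at a loss; above $60 it earns a profit.

Shutdown price = $28; break-even price = $60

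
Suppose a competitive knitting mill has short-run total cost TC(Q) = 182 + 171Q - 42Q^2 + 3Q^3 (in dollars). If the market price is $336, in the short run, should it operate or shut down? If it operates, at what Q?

From TC, MC = TC'(Q) = 171 - 84Q + 9Q^2 and AVC = VC/Q = 171 - 42Q + 3Q^2.
AVC hits its minimum where MC = AVC, at Q = 7, giving min AVC = 171 - 42·7 + 3·7^2 = $24.
P = $336 exceeds min AVC = $24, so the firm stays open.
Set P = MC: 336 = 171 - 84Q + 9Q^2 → -165 - 84Q + 9Q^2 = 0. The roots are Q = -5/3 and Q = 11; the profit-maximizing output is on the rising part of MC, so Q* = 11.
Check: AVC at Q = 11 is $72 ≤ P, so revenue covers variable cost.
Profit = P·Q − TC = 336·11 − 974 = $2722.

Produce at Q = 11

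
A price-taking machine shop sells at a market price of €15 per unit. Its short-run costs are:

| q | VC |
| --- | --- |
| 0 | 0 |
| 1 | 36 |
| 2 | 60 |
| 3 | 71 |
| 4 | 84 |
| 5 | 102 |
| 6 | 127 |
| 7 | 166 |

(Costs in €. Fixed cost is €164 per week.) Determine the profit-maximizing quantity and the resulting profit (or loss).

Tabulate TR − TC: q=0: -164; q=1: -185; q=2: -194; q=3: -190; q=4: -188; q=5: -191; q=6: -201; q=7: -225.
Profit is highest at q = 0. Equivalently, the lowest AVC in the table is 102/5 ≈ €20.40 at q = 5, and P = €15 falls below it — price never covers variable cost, so the firm shuts down and loses only its fixed cost.

q = 0 (shut down); profit = -€164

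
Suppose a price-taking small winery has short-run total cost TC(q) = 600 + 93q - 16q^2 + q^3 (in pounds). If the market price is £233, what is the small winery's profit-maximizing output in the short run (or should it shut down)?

Produce at q = 14

Variable cost is VC = 93q - 16q^2 + q^3, so AVC = VC/q = 93 - 16q + q^2 and MC = dTC/dq = 93 - 32q + 3q^2.
The AVC parabola has its vertex at q = 16/2 = 8, where AVC = 93 - 16·8 + 8^2 = £29.
Because £233 ≥ £29, revenue can cover variable cost; the firm operates.
P = MC gives -140 - 32q + 3q^2 = 0, with roots -10/3 and 14. Take the larger (rising MC): q* = 14.
Check: AVC at q = 14 is £65 ≤ P, so revenue covers variable cost.
Profit = P·q − TC = 233·14 − 1510 = £1752.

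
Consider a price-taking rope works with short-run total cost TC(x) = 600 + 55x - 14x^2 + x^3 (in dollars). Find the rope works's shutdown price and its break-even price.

AVC = 55 - 14x + x^2; minimized at x = 7, giving min AVC = $6. That is the shutdown price.
ATC = 600/x + 55 - 14x + x^2. Setting dATC/dx = −600/x^2 − 14 + 2x = 0 gives x = 10 (since 2·10^3 − 14·10^2 = 600).
min ATC = 600/10 + 55 − 14·10 + 10^2 = $75. That is the break-even price.
Between these two prices the firm operates at a loss; above $75 it earns a profit.

Shutdown price = $6; break-even price = $75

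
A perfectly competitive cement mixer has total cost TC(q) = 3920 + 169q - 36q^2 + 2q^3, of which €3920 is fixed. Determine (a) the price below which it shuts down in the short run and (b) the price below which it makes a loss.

Shutdown price = €7; break-even price = €337

Shutdown price = min AVC. AVC = 169 - 36q + 2q^2, with vertex at q = 9 and minimum €7.
ATC = 3920/q + 169 - 36q + 2q^2. Setting dATC/dq = −3920/q^2 − 36 + 4q = 0 gives q = 14 (since 4·14^3 − 36·14^2 = 3920).
min ATC = 3920/14 + 169 − 36·14 + 2·14^2 = €337. That is the break-even price.
Between these two prices the firm operates at a loss; above €337 it earns a profit.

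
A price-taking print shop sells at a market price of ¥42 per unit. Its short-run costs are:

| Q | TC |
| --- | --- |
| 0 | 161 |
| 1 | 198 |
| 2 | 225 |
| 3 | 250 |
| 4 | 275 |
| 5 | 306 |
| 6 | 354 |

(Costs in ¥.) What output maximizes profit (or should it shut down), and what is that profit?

Q = 5; profit = -¥96

Compute π = P·Q − TC at each output: Q=0: -161; Q=1: -156; Q=2: -141; Q=3: -124; Q=4: -107; Q=5: -96; Q=6: -102.
Profit is maximized at Q = 5. AVC there is 145/5 = ¥29 ≤ P, so producing beats shutting down (which would give -¥161).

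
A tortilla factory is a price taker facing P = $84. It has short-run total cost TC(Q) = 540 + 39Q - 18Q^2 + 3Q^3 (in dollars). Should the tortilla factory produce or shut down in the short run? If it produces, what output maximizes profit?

From TC, MC = TC'(Q) = 39 - 36Q + 9Q^2 and AVC = VC/Q = 39 - 18Q + 3Q^2.
AVC hits its minimum where MC = AVC, at Q = 3, giving min AVC = 39 - 18·3 + 3·3^2 = $12.
P = $84 exceeds min AVC = $12, so the firm stays open.
Solving P = MC: -45 - 36Q + 9Q^2 = 0 ⇒ Q = -1 or 5. On the upward-sloping branch, Q* = 5.
Check: AVC at Q = 5 is $24 ≤ P, so revenue covers variable cost.
Profit = P·Q − TC = 84·5 − 660 = -$240, a loss, but smaller than the $540 fixed cost the firm would lose by shutting down.

Produce at Q = 5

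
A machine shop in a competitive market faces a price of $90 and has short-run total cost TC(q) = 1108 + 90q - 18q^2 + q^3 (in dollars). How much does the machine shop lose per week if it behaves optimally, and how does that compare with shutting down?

AVC = 90 - 18q + q^2; min AVC = $9 at q = 9. Since P = $90 ≥ min AVC, the firm produces.
With MC = 90 - 36q + 3q^2, P = MC on the upward-sloping part at q* = 12.
TR = 90·12 = 1080. TC = 1108 + 216 = 1324. Profit = 1080 − 1324 = -$244.
That loss of $244 beats the $1108 the firm would lose by shutting down; producing recovers $864 of fixed cost.

Profit = -$244 at q = 12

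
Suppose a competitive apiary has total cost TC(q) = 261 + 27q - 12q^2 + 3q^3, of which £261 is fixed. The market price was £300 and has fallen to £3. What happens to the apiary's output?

AVC = 27 - 12q + 3q^2, minimized at q = 2 where min AVC = £15. MC = 27 - 24q + 9q^2.
With P = £300 above the shutdown price, P = MC gives q = 7.
At P = £3 < min AVC = £15, price no longer covers variable cost at any output, so the firm shuts down: q = 0.

Output falls from 7 to 0 (the firm shuts down)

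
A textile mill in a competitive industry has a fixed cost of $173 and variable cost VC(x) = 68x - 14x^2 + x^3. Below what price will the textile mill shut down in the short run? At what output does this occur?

$19 per unit, at x = 7

The shutdown price is the minimum of AVC. VC = 68x - 14x^2 + x^3, so AVC = 68 - 14x + x^2.
dAVC/dx = -14 + 2x = 0 gives x = 7. min AVC = 68 - 14·7 + 7^2 = 19.
The firm shuts down for any P below $19.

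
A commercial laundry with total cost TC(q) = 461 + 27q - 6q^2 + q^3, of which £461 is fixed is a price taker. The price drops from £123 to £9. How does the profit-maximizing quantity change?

AVC = 27 - 6q + q^2, minimized at q = 3 where min AVC = £18. MC = 27 - 12q + 3q^2.
At P = £123 ≥ min AVC, set P = MC on the rising branch: q = 8.
At P = £9 < min AVC = £18, price no longer covers variable cost at any output, so the firm shuts down: q = 0.

Output falls from 8 to 0 (the firm shuts down)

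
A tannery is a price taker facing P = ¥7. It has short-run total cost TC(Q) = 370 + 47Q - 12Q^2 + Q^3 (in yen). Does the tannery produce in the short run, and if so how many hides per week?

Variable cost is VC = 47Q - 12Q^2 + Q^3, so AVC = VC/Q = 47 - 12Q + Q^2 and MC = dTC/dQ = 47 - 24Q + 3Q^2.
AVC is minimized where dAVC/dQ = -12 + 2Q = 0, at Q = 6; min AVC = 47 - 12·6 + 6^2 = ¥11.
Since P = ¥7 < min AVC = ¥11, price fails to cover variable cost at any output.
The firm minimizes its loss by shutting down and losing only its fixed cost of ¥370.

Shut down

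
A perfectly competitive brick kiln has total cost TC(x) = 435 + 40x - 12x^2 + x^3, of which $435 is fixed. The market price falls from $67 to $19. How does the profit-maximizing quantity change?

Output falls from 9 to 7

MC = 40 - 24x + 3x^2; the shutdown threshold is min AVC = $4 (at x = 6).
With P = $67 above the shutdown price, P = MC gives x = 9.
At P = $19 ≥ min AVC, set P = MC: x = 7. The firm stays open but cuts output.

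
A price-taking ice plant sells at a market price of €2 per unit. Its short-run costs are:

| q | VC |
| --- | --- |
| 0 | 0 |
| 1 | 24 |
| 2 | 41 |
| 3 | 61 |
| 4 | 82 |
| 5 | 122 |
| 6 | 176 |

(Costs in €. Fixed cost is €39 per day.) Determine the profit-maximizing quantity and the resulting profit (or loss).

q = 0 (shut down); profit = -€39

Tabulate TR − TC: q=0: -39; q=1: -61; q=2: -76; q=3: -94; q=4: -113; q=5: -151; q=6: -203.
Profit is highest at q = 0. Equivalently, the lowest AVC in the table is 61/3 ≈ €20.33 at q = 3, and P = €2 falls below it — price never covers variable cost, so the firm shuts down and loses only its fixed cost.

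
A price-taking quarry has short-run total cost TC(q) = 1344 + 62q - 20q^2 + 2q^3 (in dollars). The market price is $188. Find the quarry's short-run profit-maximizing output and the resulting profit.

AVC = 62 - 20q + 2q^2; min AVC = $12 at q = 5. Since P = $188 ≥ min AVC, the firm produces.
MC = 62 - 40q + 6q^2. Setting P = MC and taking the root on the rising branch gives q* = 9.
TR = 188·9 = 1692. TC = 1344 + 396 = 1740. Profit = 1692 − 1740 = -$48.
That loss of $48 beats the $1344 the firm would lose by shutting down; producing recovers $1296 of fixed cost.

Profit = -$48 at q = 9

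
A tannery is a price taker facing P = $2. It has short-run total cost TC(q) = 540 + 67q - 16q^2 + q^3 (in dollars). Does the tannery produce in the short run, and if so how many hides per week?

From TC, MC = TC'(q) = 67 - 32q + 3q^2 and AVC = VC/q = 67 - 16q + q^2.
AVC is minimized where dAVC/dq = -16 + 2q = 0, at q = 8; min AVC = 67 - 16·8 + 8^2 = $3.
P = $2 lies below min AVC = $3; no output level covers variable cost.
Best response: produce nothing and absorb the $540 fixed cost.

Shut down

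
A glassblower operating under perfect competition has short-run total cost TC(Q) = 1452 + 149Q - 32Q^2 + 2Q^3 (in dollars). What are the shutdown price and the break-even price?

AVC = 149 - 32Q + 2Q^2; minimized at Q = 8, giving min AVC = $21. That is the shutdown price.
ATC = 1452/Q + 149 - 32Q + 2Q^2. Setting dATC/dQ = −1452/Q^2 − 32 + 4Q = 0 gives Q = 11 (since 4·11^3 − 32·11^2 = 1452).
min ATC = 1452/11 + 149 − 32·11 + 2·11^2 = $171. That is the break-even price.
Between these two prices the firm operates at a loss; above $171 it earns a profit.

Shutdown price = $21; break-even price = $171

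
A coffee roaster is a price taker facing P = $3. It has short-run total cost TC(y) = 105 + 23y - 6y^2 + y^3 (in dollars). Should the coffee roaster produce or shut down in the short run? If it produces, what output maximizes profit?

Shut down

From TC, MC = TC'(y) = 23 - 12y + 3y^2 and AVC = VC/y = 23 - 6y + y^2.
AVC hits its minimum where MC = AVC, at y = 3, giving min AVC = 23 - 6·3 + 3^2 = $14.
With P < min AVC ($3 < $14), every unit sold adds to the loss.
Best response: produce nothing and absorb the $105 fixed cost.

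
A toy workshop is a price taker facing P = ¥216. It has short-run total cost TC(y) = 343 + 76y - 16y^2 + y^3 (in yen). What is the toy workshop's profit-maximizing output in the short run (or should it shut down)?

Produce at y = 14

From TC, MC = TC'(y) = 76 - 32y + 3y^2 and AVC = VC/y = 76 - 16y + y^2.
The AVC parabola has its vertex at y = 16/2 = 8, where AVC = 76 - 16·8 + 8^2 = ¥12.
Since P = ¥216 ≥ min AVC = ¥12, price covers variable cost and the firm should produce.
P = MC gives -140 - 32y + 3y^2 = 0, with roots -10/3 and 14. Take the larger (rising MC): y* = 14.
Check: AVC at y = 14 is ¥48 ≤ P, so revenue covers variable cost.
Profit = P·y − TC = 216·14 − 1015 = ¥2009.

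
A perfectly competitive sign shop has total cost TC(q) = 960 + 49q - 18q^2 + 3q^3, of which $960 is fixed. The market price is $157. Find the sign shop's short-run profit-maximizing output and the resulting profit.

Profit = -$312 at q = 6

AVC = 49 - 18q + 3q^2; min AVC = $22 at q = 3. Since P = $157 ≥ min AVC, the firm produces.
With MC = 49 - 36q + 9q^2, P = MC on the upward-sloping part at q* = 6.
TR = 157·6 = 942. TC = 960 + 294 = 1254. Profit = 942 − 1254 = -$312.
Shutting down would mean losing the fixed cost of $960, so operating at a loss of $312 is better by $648.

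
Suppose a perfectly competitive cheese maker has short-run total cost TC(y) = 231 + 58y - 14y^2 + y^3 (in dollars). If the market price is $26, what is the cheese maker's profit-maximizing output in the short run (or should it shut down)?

Produce at y = 8

Strip out fixed cost: VC = 58y - 14y^2 + y^3. Then AVC = 58 - 14y + y^2 and MC = 58 - 28y + 3y^2.
AVC hits its minimum where MC = AVC, at y = 7, giving min AVC = 58 - 14·7 + 7^2 = $9.
Because $26 ≥ $9, revenue can cover variable cost; the firm operates.
Set P = MC: 26 = 58 - 28y + 3y^2 → 32 - 28y + 3y^2 = 0. The roots are y = 4/3 and y = 8; the profit-maximizing output is on the rising part of MC, so y* = 8.
Check: AVC at y = 8 is $10 ≤ P, so revenue covers variable cost.
Profit = P·y − TC = 26·8 − 311 = -$103, a loss, but smaller than the $231 fixed cost the firm would lose by shutting down.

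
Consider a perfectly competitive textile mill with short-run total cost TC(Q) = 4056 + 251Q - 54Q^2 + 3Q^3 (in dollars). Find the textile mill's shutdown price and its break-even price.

AVC = 251 - 54Q + 3Q^2; minimized at Q = 9, giving min AVC = $8. That is the shutdown price.
ATC = 4056/Q + 251 - 54Q + 3Q^2. Setting dATC/dQ = −4056/Q^2 − 54 + 6Q = 0 gives Q = 13 (since 6·13^3 − 54·13^2 = 4056).
min ATC = 4056/13 + 251 − 54·13 + 3·13^2 = $368. That is the break-even price.
For $8 ≤ P < $368 the firm produces at a loss; below $8 it shuts down.

Shutdown price = $8; break-even price = $368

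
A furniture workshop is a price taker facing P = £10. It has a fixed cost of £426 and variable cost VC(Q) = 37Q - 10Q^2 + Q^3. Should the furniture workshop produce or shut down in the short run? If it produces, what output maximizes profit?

Strip out fixed cost: VC = 37Q - 10Q^2 + Q^3. Then AVC = 37 - 10Q + Q^2 and MC = 37 - 20Q + 3Q^2.
The AVC parabola has its vertex at Q = 10/2 = 5, where AVC = 37 - 10·5 + 5^2 = £12.
With P < min AVC (£10 < £12), every unit sold adds to the loss.
Shutting down limits the loss to fixed cost, £426.

Shut down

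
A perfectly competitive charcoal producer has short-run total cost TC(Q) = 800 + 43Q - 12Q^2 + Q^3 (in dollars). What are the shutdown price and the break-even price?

AVC = 43 - 12Q + Q^2; minimized at Q = 6, giving min AVC = $7. That is the shutdown price.
ATC = 800/Q + 43 - 12Q + Q^2. Setting dATC/dQ = −800/Q^2 − 12 + 2Q = 0 gives Q = 10 (since 2·10^3 − 12·10^2 = 800).
min ATC = 800/10 + 43 − 12·10 + 10^2 = $103. That is the break-even price.
Between these two prices the firm operates at a loss; above $103 it earns a profit.

Shutdown price = $7; break-even price = $103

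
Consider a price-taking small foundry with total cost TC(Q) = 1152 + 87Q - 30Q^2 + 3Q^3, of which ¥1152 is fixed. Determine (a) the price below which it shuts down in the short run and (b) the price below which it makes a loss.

AVC = 87 - 30Q + 3Q^2; minimized at Q = 5, giving min AVC = ¥12. That is the shutdown price.
ATC = 1152/Q + 87 - 30Q + 3Q^2. Setting dATC/dQ = −1152/Q^2 − 30 + 6Q = 0 gives Q = 8 (since 6·8^3 − 30·8^2 = 1152).
min ATC = 1152/8 + 87 − 30·8 + 3·8^2 = ¥183. That is the break-even price.
Between these two prices the firm operates at a loss; above ¥183 it earns a profit.

Shutdown price = ¥12; break-even price = ¥183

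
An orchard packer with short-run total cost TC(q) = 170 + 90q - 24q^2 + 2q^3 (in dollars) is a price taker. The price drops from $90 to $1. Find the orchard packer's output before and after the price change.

AVC = 90 - 24q + 2q^2, minimized at q = 6 where min AVC = $18. MC = 90 - 48q + 6q^2.
At P = $90 ≥ min AVC, set P = MC on the rising branch: q = 8.
At P = $1 < min AVC = $18, price no longer covers variable cost at any output, so the firm shuts down: q = 0.

Output falls from 8 to 0 (the firm shuts down)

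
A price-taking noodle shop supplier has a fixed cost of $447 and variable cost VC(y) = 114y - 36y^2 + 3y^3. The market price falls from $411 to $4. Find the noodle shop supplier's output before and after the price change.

Output falls from 11 to 0 (the firm shuts down)

AVC = 114 - 36y + 3y^2, minimized at y = 6 where min AVC = $6. MC = 114 - 72y + 9y^2.
At P = $411 ≥ min AVC, set P = MC on the rising branch: y = 11.
At P = $4 < min AVC = $6, price no longer covers variable cost at any output, so the firm shuts down: y = 0.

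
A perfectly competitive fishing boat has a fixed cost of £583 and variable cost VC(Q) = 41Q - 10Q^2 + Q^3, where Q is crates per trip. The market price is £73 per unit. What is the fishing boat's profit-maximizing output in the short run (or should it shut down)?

Produce at Q = 8

Strip out fixed cost: VC = 41Q - 10Q^2 + Q^3. Then AVC = 41 - 10Q + Q^2 and MC = 41 - 20Q + 3Q^2.
The AVC parabola has its vertex at Q = 10/2 = 5, where AVC = 41 - 10·5 + 5^2 = £16.
Since P = £73 ≥ min AVC = £16, price covers variable cost and the firm should produce.
Solving P = MC: -32 - 20Q + 3Q^2 = 0 ⇒ Q = -4/3 or 8. On the upward-sloping branch, Q* = 8.
Check: AVC at Q = 8 is £25 ≤ P, so revenue covers variable cost.
Profit = P·Q − TC = 73·8 − 783 = -£199, a loss, but smaller than the £583 fixed cost the firm would lose by shutting down.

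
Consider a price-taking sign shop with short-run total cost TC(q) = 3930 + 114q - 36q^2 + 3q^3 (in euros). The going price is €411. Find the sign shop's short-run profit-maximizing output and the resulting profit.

AVC = 114 - 36q + 3q^2 has its minimum €6 at q = 6; price €411 clears that bar, so the firm operates.
MC = 114 - 72q + 9q^2. Setting P = MC and taking the root on the rising branch gives q* = 11.
TR = 411·11 = 4521. TC = 3930 + 891 = 4821. Profit = 4521 − 4821 = -€300.
By producing, the firm covers all variable cost plus €3630 of fixed cost; shutting down would lose the full €3930.

Profit = -€300 at q = 11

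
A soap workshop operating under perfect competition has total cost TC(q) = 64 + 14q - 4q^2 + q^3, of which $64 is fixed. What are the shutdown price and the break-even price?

AVC = 14 - 4q + q^2; minimized at q = 2, giving min AVC = $10. That is the shutdown price.
ATC = 64/q + 14 - 4q + q^2. Setting dATC/dq = −64/q^2 − 4 + 2q = 0 gives q = 4 (since 2·4^3 − 4·4^2 = 64).
min ATC = 64/4 + 14 − 4·4 + 4^2 = $30. That is the break-even price.
Between these two prices the firm operates at a loss; above $30 it earns a profit.

Shutdown price = $10; break-even price = $30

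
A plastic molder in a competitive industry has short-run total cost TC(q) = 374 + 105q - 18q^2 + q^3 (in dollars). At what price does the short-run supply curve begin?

Short-run supply begins at min AVC. From VC = 105q - 18q^2 + q^3, AVC = 105 - 18q + q^2.
At the minimum of AVC, MC = AVC. MC = 105 - 36q + 3q^2; setting MC = AVC gives 2q^2 - 18q = 0, so q = 9. min AVC = 24.
So the shutdown price is $24.

$24 per unit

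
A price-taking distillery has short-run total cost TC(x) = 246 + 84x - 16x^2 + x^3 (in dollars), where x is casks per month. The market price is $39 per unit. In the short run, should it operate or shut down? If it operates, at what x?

Strip out fixed cost: VC = 84x - 16x^2 + x^3. Then AVC = 84 - 16x + x^2 and MC = 84 - 32x + 3x^2.
AVC hits its minimum where MC = AVC, at x = 8, giving min AVC = 84 - 16·8 + 8^2 = $20.
Since P = $39 ≥ min AVC = $20, price covers variable cost and the firm should produce.
P = MC gives 45 - 32x + 3x^2 = 0, with roots 5/3 and 9. Take the larger (rising MC): x* = 9.
Check: AVC at x = 9 is $21 ≤ P, so revenue covers variable cost.
Profit = P·x − TC = 39·9 − 435 = -$84, a loss, but smaller than the $246 fixed cost the firm would lose by shutting down.

Produce at x = 9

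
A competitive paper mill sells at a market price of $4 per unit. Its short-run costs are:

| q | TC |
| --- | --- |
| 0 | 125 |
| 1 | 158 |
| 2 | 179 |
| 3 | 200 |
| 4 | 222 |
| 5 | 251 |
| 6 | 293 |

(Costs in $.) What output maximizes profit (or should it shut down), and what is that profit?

Compute π = P·q − TC at each output: q=0: -125; q=1: -154; q=2: -171; q=3: -188; q=4: -206; q=5: -231; q=6: -269.
Profit is highest at q = 0. Equivalently, the lowest AVC in the table is 97/4 ≈ $24.25 at q = 4, and P = $4 falls below it — price never covers variable cost, so the firm shuts down and loses only its fixed cost.

q = 0 (shut down); profit = -$125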